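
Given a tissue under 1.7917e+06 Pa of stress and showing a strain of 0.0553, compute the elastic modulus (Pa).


E = stress / strain
E = 1.7917e+06 / 0.0553
E = 3.2400e+07


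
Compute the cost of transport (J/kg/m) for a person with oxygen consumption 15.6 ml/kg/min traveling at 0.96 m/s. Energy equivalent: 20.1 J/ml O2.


Power per kg = VO2 * 20.1 / 60
Power per kg = 15.6 * 20.1 / 60 = 5.2260 W/kg
Cost = power_per_kg / speed
Cost = 5.2260 / 0.96
Cost = 5.4438


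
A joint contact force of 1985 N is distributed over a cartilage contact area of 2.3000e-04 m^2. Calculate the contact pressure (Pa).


P = F / A
P = 1985 / 2.3000e-04
P = 8.6304e+06


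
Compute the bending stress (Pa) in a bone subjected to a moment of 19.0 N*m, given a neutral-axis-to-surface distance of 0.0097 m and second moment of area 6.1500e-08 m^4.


sigma = M * c / I
sigma = 19.0 * 0.0097 / 6.1500e-08
M * c = 0.1843
sigma = 2.9967e+06


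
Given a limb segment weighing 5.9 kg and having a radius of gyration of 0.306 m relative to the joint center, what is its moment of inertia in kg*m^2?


I = m * k^2
I = 5.9 * 0.306^2
k^2 = 0.0936
I = 0.5525


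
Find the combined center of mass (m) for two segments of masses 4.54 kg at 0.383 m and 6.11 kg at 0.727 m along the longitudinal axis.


COM = (m1*x1 + m2*x2) / (m1 + m2)
COM = (4.54*0.383 + 6.11*0.727) / (4.54 + 6.11)
Numerator = 6.1808
Denominator = 10.6500
COM = 0.5804


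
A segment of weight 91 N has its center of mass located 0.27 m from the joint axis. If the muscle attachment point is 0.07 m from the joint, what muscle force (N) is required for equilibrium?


F_muscle = W * d_load / d_muscle
F_muscle = 91 * 0.27 / 0.07
Numerator = 24.5700
F_muscle = 351.0000


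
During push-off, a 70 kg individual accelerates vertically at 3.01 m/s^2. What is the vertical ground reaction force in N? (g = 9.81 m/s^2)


GRF = m * (g + a)
GRF = 70 * (9.81 + 3.01)
GRF = 70 * 12.8200
GRF = 897.4000


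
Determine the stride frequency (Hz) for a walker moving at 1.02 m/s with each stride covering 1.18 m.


f = v / stride_length
f = 1.02 / 1.18
f = 0.8644


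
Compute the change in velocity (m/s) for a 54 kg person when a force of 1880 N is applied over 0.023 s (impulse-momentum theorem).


J = F * dt = 1880 * 0.023 = 43.2400 N*s
delta_v = J / m
delta_v = 43.2400 / 54
delta_v = 0.8007


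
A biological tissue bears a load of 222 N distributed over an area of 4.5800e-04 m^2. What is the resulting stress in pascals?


stress = F / A
stress = 222 / 4.5800e-04
stress = 484716.1572


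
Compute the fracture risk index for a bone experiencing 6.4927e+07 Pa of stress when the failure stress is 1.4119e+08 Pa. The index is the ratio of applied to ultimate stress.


FRI = applied / ultimate
FRI = 6.4927e+07 / 1.4119e+08
FRI = 0.4599


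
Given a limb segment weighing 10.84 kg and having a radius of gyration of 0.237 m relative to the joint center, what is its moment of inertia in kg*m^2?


I = m * k^2
I = 10.84 * 0.237^2
k^2 = 0.0562
I = 0.6089


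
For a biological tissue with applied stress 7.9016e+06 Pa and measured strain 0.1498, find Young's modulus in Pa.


E = stress / strain
E = 7.9016e+06 / 0.1498
E = 5.2748e+07


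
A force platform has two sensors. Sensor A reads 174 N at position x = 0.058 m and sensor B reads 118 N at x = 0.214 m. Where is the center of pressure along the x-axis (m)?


COP_x = (F1*x1 + F2*x2) / (F1 + F2)
COP_x = (174*0.058 + 118*0.214) / (174 + 118)
Numerator = 35.3440
Denominator = 292
COP_x = 0.1210


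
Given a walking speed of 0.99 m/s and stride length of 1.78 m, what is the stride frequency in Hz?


f = v / stride_length
f = 0.99 / 1.78
f = 0.5562


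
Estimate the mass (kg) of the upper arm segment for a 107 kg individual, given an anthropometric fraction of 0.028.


m_segment = body_mass * fraction
m_segment = 107 * 0.028
m_segment = 2.9960


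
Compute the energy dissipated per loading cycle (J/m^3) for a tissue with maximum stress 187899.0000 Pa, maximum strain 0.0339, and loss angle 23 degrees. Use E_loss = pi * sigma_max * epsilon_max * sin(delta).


E_loss = pi * sigma_max * epsilon_max * sin(delta)
delta = 23 deg = 0.4014 rad
sin(delta) = 0.3907
E_loss = pi * 187899.0000 * 0.0339 * 0.3907
E_loss = 7819.0151


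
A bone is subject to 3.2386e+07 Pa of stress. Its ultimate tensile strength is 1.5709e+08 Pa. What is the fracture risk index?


FRI = applied / ultimate
FRI = 3.2386e+07 / 1.5709e+08
FRI = 0.2062


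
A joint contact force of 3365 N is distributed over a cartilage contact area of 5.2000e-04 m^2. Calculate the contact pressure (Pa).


P = F / A
P = 3365 / 5.2000e-04
P = 6.4712e+06


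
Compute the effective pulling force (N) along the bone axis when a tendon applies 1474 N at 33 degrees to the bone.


F_eff = F_tendon * cos(theta)
theta = 33 deg = 0.5760 rad
cos(theta) = 0.8387
F_eff = 1474 * 0.8387
F_eff = 1236.2004


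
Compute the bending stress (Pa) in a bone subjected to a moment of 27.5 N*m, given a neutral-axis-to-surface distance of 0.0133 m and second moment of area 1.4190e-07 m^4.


sigma = M * c / I
sigma = 27.5 * 0.0133 / 1.4190e-07
M * c = 0.3657
sigma = 2.5775e+06


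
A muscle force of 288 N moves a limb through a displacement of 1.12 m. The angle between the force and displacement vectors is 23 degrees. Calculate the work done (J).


W = F * d * cos(theta)
theta = 23 deg = 0.4014 rad
cos(theta) = 0.9205
W = 288 * 1.12 * 0.9205
W = 296.9180


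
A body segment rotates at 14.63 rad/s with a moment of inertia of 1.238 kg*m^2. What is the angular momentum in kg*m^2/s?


L = I * omega
L = 1.238 * 14.63
L = 18.1119


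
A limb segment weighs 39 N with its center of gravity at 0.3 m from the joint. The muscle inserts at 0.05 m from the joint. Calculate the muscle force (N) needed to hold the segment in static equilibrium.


F_muscle = W * d_load / d_muscle
F_muscle = 39 * 0.3 / 0.05
Numerator = 11.7000
F_muscle = 234.0000


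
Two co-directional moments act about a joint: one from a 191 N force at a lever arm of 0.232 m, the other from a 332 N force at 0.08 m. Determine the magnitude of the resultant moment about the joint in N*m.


M = F1 * d1 + F2 * d2
M = 191 * 0.232 + 332 * 0.08
M = 44.3120 + 26.5600
M = 70.8720


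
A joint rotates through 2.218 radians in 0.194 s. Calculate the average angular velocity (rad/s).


omega = delta_theta / delta_t
omega = 2.218 / 0.194
omega = 11.4330


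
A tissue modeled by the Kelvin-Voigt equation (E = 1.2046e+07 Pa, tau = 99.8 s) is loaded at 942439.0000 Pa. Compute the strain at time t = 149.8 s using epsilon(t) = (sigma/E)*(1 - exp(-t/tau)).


epsilon(t) = (sigma/E) * (1 - exp(-t/tau))
sigma/E = 942439.0000 / 1.2046e+07 = 0.0782
exp(-t/tau) = exp(-149.8 / 99.8) = 0.2229
epsilon = 0.0782 * (1 - 0.2229)
epsilon = 0.0608


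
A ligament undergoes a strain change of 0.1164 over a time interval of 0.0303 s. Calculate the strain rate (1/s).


strain_rate = delta_strain / delta_t
strain_rate = 0.1164 / 0.0303
strain_rate = 3.8416


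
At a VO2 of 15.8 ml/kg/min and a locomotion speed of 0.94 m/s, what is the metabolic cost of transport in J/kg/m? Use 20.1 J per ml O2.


Power per kg = VO2 * 20.1 / 60
Power per kg = 15.8 * 20.1 / 60 = 5.2930 W/kg
Cost = power_per_kg / speed
Cost = 5.2930 / 0.94
Cost = 5.6309


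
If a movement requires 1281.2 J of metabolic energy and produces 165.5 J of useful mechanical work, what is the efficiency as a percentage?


eta = (W_mech / E_meta) * 100
eta = (165.5 / 1281.2) * 100
ratio = 0.1292
eta = 12.9176


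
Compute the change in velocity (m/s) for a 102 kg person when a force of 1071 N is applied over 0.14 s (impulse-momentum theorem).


J = F * dt = 1071 * 0.14 = 149.9400 N*s
delta_v = J / m
delta_v = 149.9400 / 102
delta_v = 1.4700


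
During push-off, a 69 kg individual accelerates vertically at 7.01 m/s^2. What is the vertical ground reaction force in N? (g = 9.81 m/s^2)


GRF = m * (g + a)
GRF = 69 * (9.81 + 7.01)
GRF = 69 * 16.8200
GRF = 1160.5800


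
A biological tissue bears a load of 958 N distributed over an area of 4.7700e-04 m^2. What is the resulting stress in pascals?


stress = F / A
stress = 958 / 4.7700e-04
stress = 2.0084e+06


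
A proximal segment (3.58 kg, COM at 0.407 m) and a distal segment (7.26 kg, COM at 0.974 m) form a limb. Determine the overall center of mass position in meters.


COM = (m1*x1 + m2*x2) / (m1 + m2)
COM = (3.58*0.407 + 7.26*0.974) / (3.58 + 7.26)
Numerator = 8.5283
Denominator = 10.8400
COM = 0.7867


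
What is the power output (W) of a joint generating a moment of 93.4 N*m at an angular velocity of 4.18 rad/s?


P = M * omega
P = 93.4 * 4.18
P = 390.4120


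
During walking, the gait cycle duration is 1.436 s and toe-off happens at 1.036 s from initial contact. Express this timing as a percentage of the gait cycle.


pct = (event_time / cycle_time) * 100
pct = (1.036 / 1.436) * 100
ratio = 0.7214
pct = 72.1448


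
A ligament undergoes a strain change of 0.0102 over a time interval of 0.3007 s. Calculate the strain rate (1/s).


strain_rate = delta_strain / delta_t
strain_rate = 0.0102 / 0.3007
strain_rate = 0.0339


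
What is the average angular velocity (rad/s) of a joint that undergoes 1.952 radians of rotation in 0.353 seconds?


omega = delta_theta / delta_t
omega = 1.952 / 0.353
omega = 5.5297


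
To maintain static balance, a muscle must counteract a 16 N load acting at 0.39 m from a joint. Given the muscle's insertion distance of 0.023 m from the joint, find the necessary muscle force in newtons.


F_muscle = W * d_load / d_muscle
F_muscle = 16 * 0.39 / 0.023
Numerator = 6.2400
F_muscle = 271.3043


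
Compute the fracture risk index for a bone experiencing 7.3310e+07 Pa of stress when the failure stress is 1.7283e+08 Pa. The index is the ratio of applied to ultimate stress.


FRI = applied / ultimate
FRI = 7.3310e+07 / 1.7283e+08
FRI = 0.4242


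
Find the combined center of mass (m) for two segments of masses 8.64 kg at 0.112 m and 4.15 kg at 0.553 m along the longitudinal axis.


COM = (m1*x1 + m2*x2) / (m1 + m2)
COM = (8.64*0.112 + 4.15*0.553) / (8.64 + 4.15)
Numerator = 3.2626
Denominator = 12.7900
COM = 0.2551


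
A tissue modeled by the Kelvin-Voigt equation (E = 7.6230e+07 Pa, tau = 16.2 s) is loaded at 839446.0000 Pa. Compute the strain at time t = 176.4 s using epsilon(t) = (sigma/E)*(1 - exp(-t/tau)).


epsilon(t) = (sigma/E) * (1 - exp(-t/tau))
sigma/E = 839446.0000 / 7.6230e+07 = 0.0110
exp(-t/tau) = exp(-176.4 / 16.2) = 1.8664e-05
epsilon = 0.0110 * (1 - 1.8664e-05)
epsilon = 0.0110


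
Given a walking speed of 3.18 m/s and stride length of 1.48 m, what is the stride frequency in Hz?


f = v / stride_length
f = 3.18 / 1.48
f = 2.1486


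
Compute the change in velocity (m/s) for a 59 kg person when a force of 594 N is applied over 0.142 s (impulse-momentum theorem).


J = F * dt = 594 * 0.142 = 84.3480 N*s
delta_v = J / m
delta_v = 84.3480 / 59
delta_v = 1.4296


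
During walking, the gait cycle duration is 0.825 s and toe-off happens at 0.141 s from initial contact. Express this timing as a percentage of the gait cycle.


pct = (event_time / cycle_time) * 100
pct = (0.141 / 0.825) * 100
ratio = 0.1709
pct = 17.0909


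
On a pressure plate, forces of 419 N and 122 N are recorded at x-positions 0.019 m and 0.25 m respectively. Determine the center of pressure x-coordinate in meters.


COP_x = (F1*x1 + F2*x2) / (F1 + F2)
COP_x = (419*0.019 + 122*0.25) / (419 + 122)
Numerator = 38.4610
Denominator = 541
COP_x = 0.0711


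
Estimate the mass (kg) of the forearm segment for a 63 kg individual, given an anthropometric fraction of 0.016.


m_segment = body_mass * fraction
m_segment = 63 * 0.016
m_segment = 1.0080


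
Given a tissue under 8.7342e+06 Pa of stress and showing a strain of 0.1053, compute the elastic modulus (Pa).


E = stress / strain
E = 8.7342e+06 / 0.1053
E = 8.2946e+07


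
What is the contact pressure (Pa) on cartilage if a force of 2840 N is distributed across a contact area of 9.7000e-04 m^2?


P = F / A
P = 2840 / 9.7000e-04
P = 2.9278e+06


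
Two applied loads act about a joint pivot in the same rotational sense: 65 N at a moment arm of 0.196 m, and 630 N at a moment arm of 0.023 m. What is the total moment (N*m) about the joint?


M = F1 * d1 + F2 * d2
M = 65 * 0.196 + 630 * 0.023
M = 12.7400 + 14.4900
M = 27.2300


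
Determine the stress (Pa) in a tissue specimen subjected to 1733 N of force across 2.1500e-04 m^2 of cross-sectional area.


stress = F / A
stress = 1733 / 2.1500e-04
stress = 8.0605e+06


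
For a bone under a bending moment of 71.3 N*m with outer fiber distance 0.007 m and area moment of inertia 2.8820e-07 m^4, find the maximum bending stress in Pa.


sigma = M * c / I
sigma = 71.3 * 0.007 / 2.8820e-07
M * c = 0.4991
sigma = 1.7318e+06


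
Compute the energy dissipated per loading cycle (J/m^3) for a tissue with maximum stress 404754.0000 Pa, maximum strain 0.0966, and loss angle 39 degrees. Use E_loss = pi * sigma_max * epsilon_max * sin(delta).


E_loss = pi * sigma_max * epsilon_max * sin(delta)
delta = 39 deg = 0.6807 rad
sin(delta) = 0.6293
E_loss = pi * 404754.0000 * 0.0966 * 0.6293
E_loss = 77301.8615


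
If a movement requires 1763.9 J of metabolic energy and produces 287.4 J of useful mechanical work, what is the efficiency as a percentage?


eta = (W_mech / E_meta) * 100
eta = (287.4 / 1763.9) * 100
ratio = 0.1629
eta = 16.2934


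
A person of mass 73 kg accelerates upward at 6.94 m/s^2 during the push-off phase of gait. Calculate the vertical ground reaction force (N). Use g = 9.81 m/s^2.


GRF = m * (g + a)
GRF = 73 * (9.81 + 6.94)
GRF = 73 * 16.7500
GRF = 1222.7500


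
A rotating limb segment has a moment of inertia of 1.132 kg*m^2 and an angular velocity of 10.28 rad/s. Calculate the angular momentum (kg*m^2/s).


L = I * omega
L = 1.132 * 10.28
L = 11.6370


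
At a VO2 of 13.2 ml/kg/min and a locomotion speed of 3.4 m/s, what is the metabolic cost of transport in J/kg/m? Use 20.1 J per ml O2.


Power per kg = VO2 * 20.1 / 60
Power per kg = 13.2 * 20.1 / 60 = 4.4220 W/kg
Cost = power_per_kg / speed
Cost = 4.4220 / 3.4
Cost = 1.3006


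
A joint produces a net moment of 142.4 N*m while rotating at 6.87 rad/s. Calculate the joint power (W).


P = M * omega
P = 142.4 * 6.87
P = 978.2880


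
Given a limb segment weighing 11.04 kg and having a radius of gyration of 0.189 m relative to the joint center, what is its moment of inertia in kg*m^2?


I = m * k^2
I = 11.04 * 0.189^2
k^2 = 0.0357
I = 0.3944


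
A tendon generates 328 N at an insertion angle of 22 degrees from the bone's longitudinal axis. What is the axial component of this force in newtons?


F_eff = F_tendon * cos(theta)
theta = 22 deg = 0.3840 rad
cos(theta) = 0.9272
F_eff = 328 * 0.9272
F_eff = 304.1163


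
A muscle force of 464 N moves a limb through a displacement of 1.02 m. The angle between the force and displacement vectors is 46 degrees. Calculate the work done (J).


W = F * d * cos(theta)
theta = 46 deg = 0.8029 rad
cos(theta) = 0.6947
W = 464 * 1.02 * 0.6947
W = 328.7679


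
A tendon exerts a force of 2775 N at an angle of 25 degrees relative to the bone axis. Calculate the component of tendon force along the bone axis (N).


F_eff = F_tendon * cos(theta)
theta = 25 deg = 0.4363 rad
cos(theta) = 0.9063
F_eff = 2775 * 0.9063
F_eff = 2515.0041


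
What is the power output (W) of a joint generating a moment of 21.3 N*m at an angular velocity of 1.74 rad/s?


P = M * omega
P = 21.3 * 1.74
P = 37.0620


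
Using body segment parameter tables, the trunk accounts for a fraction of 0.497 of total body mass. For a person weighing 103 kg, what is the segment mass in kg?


m_segment = body_mass * fraction
m_segment = 103 * 0.497
m_segment = 51.1910


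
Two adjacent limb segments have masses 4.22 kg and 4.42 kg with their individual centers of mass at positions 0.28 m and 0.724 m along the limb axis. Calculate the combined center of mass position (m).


COM = (m1*x1 + m2*x2) / (m1 + m2)
COM = (4.22*0.28 + 4.42*0.724) / (4.22 + 4.42)
Numerator = 4.3817
Denominator = 8.6400
COM = 0.5071


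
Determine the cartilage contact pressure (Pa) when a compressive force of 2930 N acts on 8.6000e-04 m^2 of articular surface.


P = F / A
P = 2930 / 8.6000e-04
P = 3.4070e+06


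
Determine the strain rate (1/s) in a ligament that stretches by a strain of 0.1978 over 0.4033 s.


strain_rate = delta_strain / delta_t
strain_rate = 0.1978 / 0.4033
strain_rate = 0.4905


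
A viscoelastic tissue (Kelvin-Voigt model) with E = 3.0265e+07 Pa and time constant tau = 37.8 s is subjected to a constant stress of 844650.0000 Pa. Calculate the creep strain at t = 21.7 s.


epsilon(t) = (sigma/E) * (1 - exp(-t/tau))
sigma/E = 844650.0000 / 3.0265e+07 = 0.0279
exp(-t/tau) = exp(-21.7 / 37.8) = 0.5632
epsilon = 0.0279 * (1 - 0.5632)
epsilon = 0.0122


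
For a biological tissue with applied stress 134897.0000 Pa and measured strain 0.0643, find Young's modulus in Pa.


E = stress / strain
E = 134897.0000 / 0.0643
E = 2.0979e+06


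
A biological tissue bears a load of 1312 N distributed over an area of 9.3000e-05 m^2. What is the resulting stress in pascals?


stress = F / A
stress = 1312 / 9.3000e-05
stress = 1.4108e+07


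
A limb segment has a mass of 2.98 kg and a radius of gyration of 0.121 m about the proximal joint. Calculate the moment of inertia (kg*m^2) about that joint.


I = m * k^2
I = 2.98 * 0.121^2
k^2 = 0.0146
I = 0.0436


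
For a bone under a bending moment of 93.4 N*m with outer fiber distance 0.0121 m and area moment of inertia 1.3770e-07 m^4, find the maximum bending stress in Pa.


sigma = M * c / I
sigma = 93.4 * 0.0121 / 1.3770e-07
M * c = 1.1301
sigma = 8.2073e+06


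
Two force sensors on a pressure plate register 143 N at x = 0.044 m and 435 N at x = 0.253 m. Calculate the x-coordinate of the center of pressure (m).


COP_x = (F1*x1 + F2*x2) / (F1 + F2)
COP_x = (143*0.044 + 435*0.253) / (143 + 435)
Numerator = 116.3470
Denominator = 578
COP_x = 0.2013


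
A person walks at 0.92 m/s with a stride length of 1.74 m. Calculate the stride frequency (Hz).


f = v / stride_length
f = 0.92 / 1.74
f = 0.5287


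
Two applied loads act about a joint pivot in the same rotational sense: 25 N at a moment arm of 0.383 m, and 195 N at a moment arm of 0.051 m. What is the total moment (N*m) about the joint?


M = F1 * d1 + F2 * d2
M = 25 * 0.383 + 195 * 0.051
M = 9.5750 + 9.9450
M = 19.5200


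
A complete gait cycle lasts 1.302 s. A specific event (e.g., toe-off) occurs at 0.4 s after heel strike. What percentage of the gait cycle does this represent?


pct = (event_time / cycle_time) * 100
pct = (0.4 / 1.302) * 100
ratio = 0.3072
pct = 30.7220


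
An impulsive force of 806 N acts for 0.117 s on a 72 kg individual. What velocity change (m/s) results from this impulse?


J = F * dt = 806 * 0.117 = 94.3020 N*s
delta_v = J / m
delta_v = 94.3020 / 72
delta_v = 1.3098


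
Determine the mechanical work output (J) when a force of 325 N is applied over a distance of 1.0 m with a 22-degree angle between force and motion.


W = F * d * cos(theta)
theta = 22 deg = 0.3840 rad
cos(theta) = 0.9272
W = 325 * 1.0 * 0.9272
W = 301.3348


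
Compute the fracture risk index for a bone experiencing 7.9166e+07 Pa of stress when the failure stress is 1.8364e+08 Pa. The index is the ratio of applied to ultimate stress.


FRI = applied / ultimate
FRI = 7.9166e+07 / 1.8364e+08
FRI = 0.4311


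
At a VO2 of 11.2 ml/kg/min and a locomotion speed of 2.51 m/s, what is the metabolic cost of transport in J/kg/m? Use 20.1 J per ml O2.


Power per kg = VO2 * 20.1 / 60
Power per kg = 11.2 * 20.1 / 60 = 3.7520 W/kg
Cost = power_per_kg / speed
Cost = 3.7520 / 2.51
Cost = 1.4948


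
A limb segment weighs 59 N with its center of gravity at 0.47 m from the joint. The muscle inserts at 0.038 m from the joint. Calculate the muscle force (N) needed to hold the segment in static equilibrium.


F_muscle = W * d_load / d_muscle
F_muscle = 59 * 0.47 / 0.038
Numerator = 27.7300
F_muscle = 729.7368


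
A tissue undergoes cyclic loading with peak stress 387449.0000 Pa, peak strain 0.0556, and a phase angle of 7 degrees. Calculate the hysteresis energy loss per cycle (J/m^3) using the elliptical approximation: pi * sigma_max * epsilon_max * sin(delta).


E_loss = pi * sigma_max * epsilon_max * sin(delta)
delta = 7 deg = 0.1222 rad
sin(delta) = 0.1219
E_loss = pi * 387449.0000 * 0.0556 * 0.1219
E_loss = 8247.7157


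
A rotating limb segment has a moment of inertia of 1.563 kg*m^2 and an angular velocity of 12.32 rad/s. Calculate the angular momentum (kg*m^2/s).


L = I * omega
L = 1.563 * 12.32
L = 19.2562


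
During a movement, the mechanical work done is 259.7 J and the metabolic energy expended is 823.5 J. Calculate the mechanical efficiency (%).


eta = (W_mech / E_meta) * 100
eta = (259.7 / 823.5) * 100
ratio = 0.3154
eta = 31.5361


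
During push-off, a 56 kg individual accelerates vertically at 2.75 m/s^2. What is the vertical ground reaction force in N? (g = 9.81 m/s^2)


GRF = m * (g + a)
GRF = 56 * (9.81 + 2.75)
GRF = 56 * 12.5600
GRF = 703.3600


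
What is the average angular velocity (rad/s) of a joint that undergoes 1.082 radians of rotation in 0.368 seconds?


omega = delta_theta / delta_t
omega = 1.082 / 0.368
omega = 2.9402


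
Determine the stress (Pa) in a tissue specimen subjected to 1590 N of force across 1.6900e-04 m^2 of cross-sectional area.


stress = F / A
stress = 1590 / 1.6900e-04
stress = 9.4083e+06


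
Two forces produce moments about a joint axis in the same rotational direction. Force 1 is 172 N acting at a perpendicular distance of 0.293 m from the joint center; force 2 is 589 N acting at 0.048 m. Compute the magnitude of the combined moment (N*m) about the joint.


M = F1 * d1 + F2 * d2
M = 172 * 0.293 + 589 * 0.048
M = 50.3960 + 28.2720
M = 78.6680


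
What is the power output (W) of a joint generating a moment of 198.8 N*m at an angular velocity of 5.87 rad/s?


P = M * omega
P = 198.8 * 5.87
P = 1166.9560


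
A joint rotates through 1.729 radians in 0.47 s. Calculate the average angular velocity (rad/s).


omega = delta_theta / delta_t
omega = 1.729 / 0.47
omega = 3.6787


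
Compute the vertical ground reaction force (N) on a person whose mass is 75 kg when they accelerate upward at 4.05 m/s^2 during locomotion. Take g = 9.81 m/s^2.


GRF = m * (g + a)
GRF = 75 * (9.81 + 4.05)
GRF = 75 * 13.8600
GRF = 1039.5000


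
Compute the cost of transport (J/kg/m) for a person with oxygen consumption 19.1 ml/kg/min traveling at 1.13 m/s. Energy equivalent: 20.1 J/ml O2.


Power per kg = VO2 * 20.1 / 60
Power per kg = 19.1 * 20.1 / 60 = 6.3985 W/kg
Cost = power_per_kg / speed
Cost = 6.3985 / 1.13
Cost = 5.6624


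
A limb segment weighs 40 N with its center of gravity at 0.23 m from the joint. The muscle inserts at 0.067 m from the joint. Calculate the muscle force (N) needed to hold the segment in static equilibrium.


F_muscle = W * d_load / d_muscle
F_muscle = 40 * 0.23 / 0.067
Numerator = 9.2000
F_muscle = 137.3134


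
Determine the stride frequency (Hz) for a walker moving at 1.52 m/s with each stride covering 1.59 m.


f = v / stride_length
f = 1.52 / 1.59
f = 0.9560


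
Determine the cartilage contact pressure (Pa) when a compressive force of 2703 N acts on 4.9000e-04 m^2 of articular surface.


P = F / A
P = 2703 / 4.9000e-04
P = 5.5163e+06


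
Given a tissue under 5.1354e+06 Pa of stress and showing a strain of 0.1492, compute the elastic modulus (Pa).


E = stress / strain
E = 5.1354e+06 / 0.1492
E = 3.4420e+07


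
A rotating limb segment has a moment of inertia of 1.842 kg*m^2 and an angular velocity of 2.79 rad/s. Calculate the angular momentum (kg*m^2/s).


L = I * omega
L = 1.842 * 2.79
L = 5.1392


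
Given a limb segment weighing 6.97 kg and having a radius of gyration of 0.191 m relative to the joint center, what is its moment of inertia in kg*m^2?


I = m * k^2
I = 6.97 * 0.191^2
k^2 = 0.0365
I = 0.2543


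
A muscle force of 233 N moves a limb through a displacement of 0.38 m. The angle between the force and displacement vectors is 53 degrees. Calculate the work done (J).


W = F * d * cos(theta)
theta = 53 deg = 0.9250 rad
cos(theta) = 0.6018
W = 233 * 0.38 * 0.6018
W = 53.2847


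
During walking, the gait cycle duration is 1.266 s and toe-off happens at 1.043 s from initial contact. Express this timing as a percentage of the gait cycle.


pct = (event_time / cycle_time) * 100
pct = (1.043 / 1.266) * 100
ratio = 0.8239
pct = 82.3855


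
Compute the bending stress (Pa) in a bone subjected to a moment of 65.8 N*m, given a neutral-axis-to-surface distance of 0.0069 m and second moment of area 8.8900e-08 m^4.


sigma = M * c / I
sigma = 65.8 * 0.0069 / 8.8900e-08
M * c = 0.4540
sigma = 5.1071e+06


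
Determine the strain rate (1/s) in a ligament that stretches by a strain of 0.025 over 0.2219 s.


strain_rate = delta_strain / delta_t
strain_rate = 0.025 / 0.2219
strain_rate = 0.1127


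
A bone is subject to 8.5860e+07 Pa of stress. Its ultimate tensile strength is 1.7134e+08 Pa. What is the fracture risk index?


FRI = applied / ultimate
FRI = 8.5860e+07 / 1.7134e+08
FRI = 0.5011


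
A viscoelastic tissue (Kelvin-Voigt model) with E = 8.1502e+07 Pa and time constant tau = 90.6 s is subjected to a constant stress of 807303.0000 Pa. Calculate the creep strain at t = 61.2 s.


epsilon(t) = (sigma/E) * (1 - exp(-t/tau))
sigma/E = 807303.0000 / 8.1502e+07 = 0.0099
exp(-t/tau) = exp(-61.2 / 90.6) = 0.5089
epsilon = 0.0099 * (1 - 0.5089)
epsilon = 0.0049


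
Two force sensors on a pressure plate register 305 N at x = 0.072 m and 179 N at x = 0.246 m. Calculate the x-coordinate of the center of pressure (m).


COP_x = (F1*x1 + F2*x2) / (F1 + F2)
COP_x = (305*0.072 + 179*0.246) / (305 + 179)
Numerator = 65.9940
Denominator = 484
COP_x = 0.1364


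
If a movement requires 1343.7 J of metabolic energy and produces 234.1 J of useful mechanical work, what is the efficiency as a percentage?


eta = (W_mech / E_meta) * 100
eta = (234.1 / 1343.7) * 100
ratio = 0.1742
eta = 17.4220


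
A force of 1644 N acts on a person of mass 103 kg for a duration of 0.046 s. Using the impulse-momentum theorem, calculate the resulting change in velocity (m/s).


J = F * dt = 1644 * 0.046 = 75.6240 N*s
delta_v = J / m
delta_v = 75.6240 / 103
delta_v = 0.7342


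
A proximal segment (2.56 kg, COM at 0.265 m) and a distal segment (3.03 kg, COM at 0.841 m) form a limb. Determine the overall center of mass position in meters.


COM = (m1*x1 + m2*x2) / (m1 + m2)
COM = (2.56*0.265 + 3.03*0.841) / (2.56 + 3.03)
Numerator = 3.2266
Denominator = 5.5900
COM = 0.5772


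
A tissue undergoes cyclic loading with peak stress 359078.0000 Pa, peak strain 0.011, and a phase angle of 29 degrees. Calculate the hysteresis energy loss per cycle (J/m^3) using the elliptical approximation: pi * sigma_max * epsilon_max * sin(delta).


E_loss = pi * sigma_max * epsilon_max * sin(delta)
delta = 29 deg = 0.5061 rad
sin(delta) = 0.4848
E_loss = pi * 359078.0000 * 0.011 * 0.4848
E_loss = 6015.9274


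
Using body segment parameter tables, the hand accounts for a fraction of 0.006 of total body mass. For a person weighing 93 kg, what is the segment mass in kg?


m_segment = body_mass * fraction
m_segment = 93 * 0.006
m_segment = 0.5580


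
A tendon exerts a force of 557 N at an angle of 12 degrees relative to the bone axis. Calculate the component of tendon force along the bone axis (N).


F_eff = F_tendon * cos(theta)
theta = 12 deg = 0.2094 rad
cos(theta) = 0.9781
F_eff = 557 * 0.9781
F_eff = 544.8282


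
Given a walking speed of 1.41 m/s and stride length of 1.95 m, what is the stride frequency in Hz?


f = v / stride_length
f = 1.41 / 1.95
f = 0.7231


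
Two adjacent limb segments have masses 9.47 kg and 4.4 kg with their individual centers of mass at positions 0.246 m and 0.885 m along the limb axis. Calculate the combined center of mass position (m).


COM = (m1*x1 + m2*x2) / (m1 + m2)
COM = (9.47*0.246 + 4.4*0.885) / (9.47 + 4.4)
Numerator = 6.2236
Denominator = 13.8700
COM = 0.4487


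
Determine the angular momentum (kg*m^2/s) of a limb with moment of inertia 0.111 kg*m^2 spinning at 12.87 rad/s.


L = I * omega
L = 0.111 * 12.87
L = 1.4286


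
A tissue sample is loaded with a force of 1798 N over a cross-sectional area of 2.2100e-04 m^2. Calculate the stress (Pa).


stress = F / A
stress = 1798 / 2.2100e-04
stress = 8.1357e+06


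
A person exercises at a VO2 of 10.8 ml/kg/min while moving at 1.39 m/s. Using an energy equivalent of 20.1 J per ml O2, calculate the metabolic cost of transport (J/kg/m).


Power per kg = VO2 * 20.1 / 60
Power per kg = 10.8 * 20.1 / 60 = 3.6180 W/kg
Cost = power_per_kg / speed
Cost = 3.6180 / 1.39
Cost = 2.6029


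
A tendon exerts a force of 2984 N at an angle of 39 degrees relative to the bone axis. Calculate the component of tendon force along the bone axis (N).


F_eff = F_tendon * cos(theta)
theta = 39 deg = 0.6807 rad
cos(theta) = 0.7771
F_eff = 2984 * 0.7771
F_eff = 2319.0035


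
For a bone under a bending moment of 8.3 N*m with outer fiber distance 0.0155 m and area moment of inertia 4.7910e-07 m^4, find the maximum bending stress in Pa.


sigma = M * c / I
sigma = 8.3 * 0.0155 / 4.7910e-07
M * c = 0.1287
sigma = 268524.3164


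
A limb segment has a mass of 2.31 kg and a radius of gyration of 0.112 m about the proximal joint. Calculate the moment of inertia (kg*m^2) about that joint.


I = m * k^2
I = 2.31 * 0.112^2
k^2 = 0.0125
I = 0.0290


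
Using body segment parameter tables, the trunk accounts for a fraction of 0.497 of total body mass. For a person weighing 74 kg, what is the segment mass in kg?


m_segment = body_mass * fraction
m_segment = 74 * 0.497
m_segment = 36.7780


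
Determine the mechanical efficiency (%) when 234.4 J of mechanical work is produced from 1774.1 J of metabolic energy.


eta = (W_mech / E_meta) * 100
eta = (234.4 / 1774.1) * 100
ratio = 0.1321
eta = 13.2123


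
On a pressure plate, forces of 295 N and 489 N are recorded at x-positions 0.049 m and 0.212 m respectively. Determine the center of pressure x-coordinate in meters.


COP_x = (F1*x1 + F2*x2) / (F1 + F2)
COP_x = (295*0.049 + 489*0.212) / (295 + 489)
Numerator = 118.1230
Denominator = 784
COP_x = 0.1507


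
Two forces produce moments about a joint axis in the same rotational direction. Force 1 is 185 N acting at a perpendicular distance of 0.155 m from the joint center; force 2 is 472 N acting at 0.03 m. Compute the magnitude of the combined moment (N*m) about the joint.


M = F1 * d1 + F2 * d2
M = 185 * 0.155 + 472 * 0.03
M = 28.6750 + 14.1600
M = 42.8350


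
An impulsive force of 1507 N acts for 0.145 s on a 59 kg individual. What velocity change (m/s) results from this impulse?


J = F * dt = 1507 * 0.145 = 218.5150 N*s
delta_v = J / m
delta_v = 218.5150 / 59
delta_v = 3.7036


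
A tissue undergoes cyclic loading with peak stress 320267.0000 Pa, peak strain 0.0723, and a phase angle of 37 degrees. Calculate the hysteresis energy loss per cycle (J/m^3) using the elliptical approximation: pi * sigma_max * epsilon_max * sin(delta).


E_loss = pi * sigma_max * epsilon_max * sin(delta)
delta = 37 deg = 0.6458 rad
sin(delta) = 0.6018
E_loss = pi * 320267.0000 * 0.0723 * 0.6018
E_loss = 43778.7530


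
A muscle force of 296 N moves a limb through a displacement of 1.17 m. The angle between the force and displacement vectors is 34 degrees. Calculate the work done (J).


W = F * d * cos(theta)
theta = 34 deg = 0.5934 rad
cos(theta) = 0.8290
W = 296 * 1.17 * 0.8290
W = 287.1123


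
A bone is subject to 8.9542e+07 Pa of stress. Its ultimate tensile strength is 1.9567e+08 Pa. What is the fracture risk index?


FRI = applied / ultimate
FRI = 8.9542e+07 / 1.9567e+08
FRI = 0.4576


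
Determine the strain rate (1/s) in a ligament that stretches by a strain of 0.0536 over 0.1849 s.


strain_rate = delta_strain / delta_t
strain_rate = 0.0536 / 0.1849
strain_rate = 0.2899


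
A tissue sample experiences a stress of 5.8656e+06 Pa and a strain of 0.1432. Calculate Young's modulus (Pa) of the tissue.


E = stress / strain
E = 5.8656e+06 / 0.1432
E = 4.0961e+07


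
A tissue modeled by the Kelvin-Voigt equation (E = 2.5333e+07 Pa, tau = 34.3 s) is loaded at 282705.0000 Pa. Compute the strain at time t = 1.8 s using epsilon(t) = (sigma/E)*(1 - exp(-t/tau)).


epsilon(t) = (sigma/E) * (1 - exp(-t/tau))
sigma/E = 282705.0000 / 2.5333e+07 = 0.0112
exp(-t/tau) = exp(-1.8 / 34.3) = 0.9489
epsilon = 0.0112 * (1 - 0.9489)
epsilon = 5.7053e-04


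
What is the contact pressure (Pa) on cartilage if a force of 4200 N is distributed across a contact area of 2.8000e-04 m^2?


P = F / A
P = 4200 / 2.8000e-04
P = 1.5000e+07


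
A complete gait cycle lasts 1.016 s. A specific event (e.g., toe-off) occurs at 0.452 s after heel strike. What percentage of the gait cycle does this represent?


pct = (event_time / cycle_time) * 100
pct = (0.452 / 1.016) * 100
ratio = 0.4449
pct = 44.4882


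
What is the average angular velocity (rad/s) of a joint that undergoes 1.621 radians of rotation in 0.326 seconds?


omega = delta_theta / delta_t
omega = 1.621 / 0.326
omega = 4.9724


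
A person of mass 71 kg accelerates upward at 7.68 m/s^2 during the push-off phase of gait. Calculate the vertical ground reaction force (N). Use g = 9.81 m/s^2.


GRF = m * (g + a)
GRF = 71 * (9.81 + 7.68)
GRF = 71 * 17.4900
GRF = 1241.7900


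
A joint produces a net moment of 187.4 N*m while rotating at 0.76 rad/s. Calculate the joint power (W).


P = M * omega
P = 187.4 * 0.76
P = 142.4240


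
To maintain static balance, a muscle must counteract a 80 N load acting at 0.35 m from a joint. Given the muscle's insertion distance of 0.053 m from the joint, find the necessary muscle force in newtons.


F_muscle = W * d_load / d_muscle
F_muscle = 80 * 0.35 / 0.053
Numerator = 28.0000
F_muscle = 528.3019


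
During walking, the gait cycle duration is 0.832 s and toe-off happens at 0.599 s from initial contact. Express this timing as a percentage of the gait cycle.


pct = (event_time / cycle_time) * 100
pct = (0.599 / 0.832) * 100
ratio = 0.7200
pct = 71.9952


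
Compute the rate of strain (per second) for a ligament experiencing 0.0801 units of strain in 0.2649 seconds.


strain_rate = delta_strain / delta_t
strain_rate = 0.0801 / 0.2649
strain_rate = 0.3024


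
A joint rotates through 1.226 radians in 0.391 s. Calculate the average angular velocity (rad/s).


omega = delta_theta / delta_t
omega = 1.226 / 0.391
omega = 3.1355


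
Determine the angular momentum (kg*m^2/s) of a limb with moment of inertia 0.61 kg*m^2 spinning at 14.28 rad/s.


L = I * omega
L = 0.61 * 14.28
L = 8.7108


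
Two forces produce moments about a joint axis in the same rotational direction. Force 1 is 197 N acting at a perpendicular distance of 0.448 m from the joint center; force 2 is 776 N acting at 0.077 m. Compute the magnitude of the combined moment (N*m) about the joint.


M = F1 * d1 + F2 * d2
M = 197 * 0.448 + 776 * 0.077
M = 88.2560 + 59.7520
M = 148.0080


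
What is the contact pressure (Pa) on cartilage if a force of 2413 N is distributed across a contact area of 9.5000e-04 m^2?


P = F / A
P = 2413 / 9.5000e-04
P = 2.5400e+06


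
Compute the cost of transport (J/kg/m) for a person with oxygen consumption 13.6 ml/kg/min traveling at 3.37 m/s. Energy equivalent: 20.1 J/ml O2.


Power per kg = VO2 * 20.1 / 60
Power per kg = 13.6 * 20.1 / 60 = 4.5560 W/kg
Cost = power_per_kg / speed
Cost = 4.5560 / 3.37
Cost = 1.3519


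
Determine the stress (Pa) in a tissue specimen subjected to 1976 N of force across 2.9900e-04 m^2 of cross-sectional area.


stress = F / A
stress = 1976 / 2.9900e-04
stress = 6.6087e+06


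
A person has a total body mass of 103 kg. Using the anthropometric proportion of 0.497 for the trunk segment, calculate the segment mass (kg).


m_segment = body_mass * fraction
m_segment = 103 * 0.497
m_segment = 51.1910


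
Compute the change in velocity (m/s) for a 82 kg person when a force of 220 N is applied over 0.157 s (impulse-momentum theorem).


J = F * dt = 220 * 0.157 = 34.5400 N*s
delta_v = J / m
delta_v = 34.5400 / 82
delta_v = 0.4212


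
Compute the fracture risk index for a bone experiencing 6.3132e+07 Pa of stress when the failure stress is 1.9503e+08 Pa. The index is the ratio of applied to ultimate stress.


FRI = applied / ultimate
FRI = 6.3132e+07 / 1.9503e+08
FRI = 0.3237


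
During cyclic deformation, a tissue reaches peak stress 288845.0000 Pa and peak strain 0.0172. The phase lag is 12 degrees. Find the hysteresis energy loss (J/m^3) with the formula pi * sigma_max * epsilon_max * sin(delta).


E_loss = pi * sigma_max * epsilon_max * sin(delta)
delta = 12 deg = 0.2094 rad
sin(delta) = 0.2079
E_loss = pi * 288845.0000 * 0.0172 * 0.2079
E_loss = 3245.0552


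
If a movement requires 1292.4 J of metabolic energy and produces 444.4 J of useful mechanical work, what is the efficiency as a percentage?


eta = (W_mech / E_meta) * 100
eta = (444.4 / 1292.4) * 100
ratio = 0.3439
eta = 34.3856


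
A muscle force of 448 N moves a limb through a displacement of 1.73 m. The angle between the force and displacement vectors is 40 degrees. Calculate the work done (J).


W = F * d * cos(theta)
theta = 40 deg = 0.6981 rad
cos(theta) = 0.7660
W = 448 * 1.73 * 0.7660
W = 593.7151


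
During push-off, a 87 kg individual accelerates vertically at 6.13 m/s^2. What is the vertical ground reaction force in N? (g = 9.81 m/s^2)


GRF = m * (g + a)
GRF = 87 * (9.81 + 6.13)
GRF = 87 * 15.9400
GRF = 1386.7800


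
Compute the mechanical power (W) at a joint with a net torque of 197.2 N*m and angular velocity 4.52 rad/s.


P = M * omega
P = 197.2 * 4.52
P = 891.3440


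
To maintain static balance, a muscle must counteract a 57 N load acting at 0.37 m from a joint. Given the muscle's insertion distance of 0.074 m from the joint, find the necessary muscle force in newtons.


F_muscle = W * d_load / d_muscle
F_muscle = 57 * 0.37 / 0.074
Numerator = 21.0900
F_muscle = 285.0000


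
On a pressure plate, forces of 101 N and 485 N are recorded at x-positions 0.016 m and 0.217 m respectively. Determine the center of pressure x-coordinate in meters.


COP_x = (F1*x1 + F2*x2) / (F1 + F2)
COP_x = (101*0.016 + 485*0.217) / (101 + 485)
Numerator = 106.8610
Denominator = 586
COP_x = 0.1824


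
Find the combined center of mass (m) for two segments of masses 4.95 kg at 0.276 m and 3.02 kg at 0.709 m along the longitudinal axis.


COM = (m1*x1 + m2*x2) / (m1 + m2)
COM = (4.95*0.276 + 3.02*0.709) / (4.95 + 3.02)
Numerator = 3.5074
Denominator = 7.9700
COM = 0.4401


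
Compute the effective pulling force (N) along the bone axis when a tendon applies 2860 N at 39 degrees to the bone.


F_eff = F_tendon * cos(theta)
theta = 39 deg = 0.6807 rad
cos(theta) = 0.7771
F_eff = 2860 * 0.7771
F_eff = 2222.6374


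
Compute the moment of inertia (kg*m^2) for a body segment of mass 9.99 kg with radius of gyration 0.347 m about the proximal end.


I = m * k^2
I = 9.99 * 0.347^2
k^2 = 0.1204
I = 1.2029
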